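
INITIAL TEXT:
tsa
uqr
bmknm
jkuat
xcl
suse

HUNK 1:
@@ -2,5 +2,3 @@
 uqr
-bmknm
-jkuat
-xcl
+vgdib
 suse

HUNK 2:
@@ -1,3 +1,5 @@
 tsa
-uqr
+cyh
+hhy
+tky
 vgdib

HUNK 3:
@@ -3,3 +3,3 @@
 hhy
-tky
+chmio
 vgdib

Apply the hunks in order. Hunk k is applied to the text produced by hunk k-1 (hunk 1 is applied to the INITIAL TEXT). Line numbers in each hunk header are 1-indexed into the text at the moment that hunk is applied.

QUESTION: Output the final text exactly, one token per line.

Answer: tsa
cyh
hhy
chmio
vgdib
suse

Derivation:
Hunk 1: at line 2 remove [bmknm,jkuat,xcl] add [vgdib] -> 4 lines: tsa uqr vgdib suse
Hunk 2: at line 1 remove [uqr] add [cyh,hhy,tky] -> 6 lines: tsa cyh hhy tky vgdib suse
Hunk 3: at line 3 remove [tky] add [chmio] -> 6 lines: tsa cyh hhy chmio vgdib suse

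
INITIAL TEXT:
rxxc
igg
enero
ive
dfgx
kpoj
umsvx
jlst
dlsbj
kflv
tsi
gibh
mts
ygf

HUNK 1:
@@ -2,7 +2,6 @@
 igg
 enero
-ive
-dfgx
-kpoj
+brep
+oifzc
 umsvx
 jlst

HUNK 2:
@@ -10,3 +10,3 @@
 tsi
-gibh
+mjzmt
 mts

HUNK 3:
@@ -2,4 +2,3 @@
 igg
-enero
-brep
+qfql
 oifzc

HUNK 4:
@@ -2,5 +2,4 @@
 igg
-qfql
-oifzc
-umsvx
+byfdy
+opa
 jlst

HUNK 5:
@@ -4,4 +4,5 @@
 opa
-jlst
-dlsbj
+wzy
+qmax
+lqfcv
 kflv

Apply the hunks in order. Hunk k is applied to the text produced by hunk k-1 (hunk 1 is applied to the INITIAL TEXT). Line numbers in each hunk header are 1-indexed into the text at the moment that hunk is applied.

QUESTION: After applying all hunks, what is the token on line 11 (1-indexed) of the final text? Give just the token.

Answer: mts

Derivation:
Hunk 1: at line 2 remove [ive,dfgx,kpoj] add [brep,oifzc] -> 13 lines: rxxc igg enero brep oifzc umsvx jlst dlsbj kflv tsi gibh mts ygf
Hunk 2: at line 10 remove [gibh] add [mjzmt] -> 13 lines: rxxc igg enero brep oifzc umsvx jlst dlsbj kflv tsi mjzmt mts ygf
Hunk 3: at line 2 remove [enero,brep] add [qfql] -> 12 lines: rxxc igg qfql oifzc umsvx jlst dlsbj kflv tsi mjzmt mts ygf
Hunk 4: at line 2 remove [qfql,oifzc,umsvx] add [byfdy,opa] -> 11 lines: rxxc igg byfdy opa jlst dlsbj kflv tsi mjzmt mts ygf
Hunk 5: at line 4 remove [jlst,dlsbj] add [wzy,qmax,lqfcv] -> 12 lines: rxxc igg byfdy opa wzy qmax lqfcv kflv tsi mjzmt mts ygf
Final line 11: mts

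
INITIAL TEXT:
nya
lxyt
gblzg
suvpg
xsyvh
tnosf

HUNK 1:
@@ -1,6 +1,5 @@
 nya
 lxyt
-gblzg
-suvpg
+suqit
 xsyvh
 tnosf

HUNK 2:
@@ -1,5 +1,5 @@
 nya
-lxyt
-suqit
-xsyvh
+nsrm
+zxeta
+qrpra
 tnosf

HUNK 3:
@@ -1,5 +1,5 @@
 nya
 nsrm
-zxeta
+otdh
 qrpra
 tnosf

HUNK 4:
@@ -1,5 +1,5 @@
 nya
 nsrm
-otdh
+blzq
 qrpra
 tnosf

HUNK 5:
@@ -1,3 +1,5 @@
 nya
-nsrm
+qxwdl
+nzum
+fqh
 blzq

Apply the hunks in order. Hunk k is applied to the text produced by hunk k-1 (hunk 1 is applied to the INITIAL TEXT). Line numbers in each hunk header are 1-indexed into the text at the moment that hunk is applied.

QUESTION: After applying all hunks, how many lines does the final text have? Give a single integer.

Answer: 7

Derivation:
Hunk 1: at line 1 remove [gblzg,suvpg] add [suqit] -> 5 lines: nya lxyt suqit xsyvh tnosf
Hunk 2: at line 1 remove [lxyt,suqit,xsyvh] add [nsrm,zxeta,qrpra] -> 5 lines: nya nsrm zxeta qrpra tnosf
Hunk 3: at line 1 remove [zxeta] add [otdh] -> 5 lines: nya nsrm otdh qrpra tnosf
Hunk 4: at line 1 remove [otdh] add [blzq] -> 5 lines: nya nsrm blzq qrpra tnosf
Hunk 5: at line 1 remove [nsrm] add [qxwdl,nzum,fqh] -> 7 lines: nya qxwdl nzum fqh blzq qrpra tnosf
Final line count: 7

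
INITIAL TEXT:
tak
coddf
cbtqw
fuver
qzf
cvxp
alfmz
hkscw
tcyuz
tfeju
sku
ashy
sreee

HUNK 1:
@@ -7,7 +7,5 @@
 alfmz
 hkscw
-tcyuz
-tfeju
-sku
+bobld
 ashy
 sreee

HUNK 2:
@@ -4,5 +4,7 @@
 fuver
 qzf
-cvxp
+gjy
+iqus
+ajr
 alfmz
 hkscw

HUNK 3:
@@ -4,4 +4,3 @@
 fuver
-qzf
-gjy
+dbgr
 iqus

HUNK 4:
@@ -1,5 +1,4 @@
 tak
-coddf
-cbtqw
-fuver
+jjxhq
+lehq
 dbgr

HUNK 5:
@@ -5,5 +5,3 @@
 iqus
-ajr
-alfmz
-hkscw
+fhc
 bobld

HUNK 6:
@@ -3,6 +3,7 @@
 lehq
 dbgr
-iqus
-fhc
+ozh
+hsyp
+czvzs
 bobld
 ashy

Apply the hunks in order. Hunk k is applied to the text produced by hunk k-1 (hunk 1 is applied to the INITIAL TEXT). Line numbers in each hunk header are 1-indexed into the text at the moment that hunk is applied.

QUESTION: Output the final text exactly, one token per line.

Answer: tak
jjxhq
lehq
dbgr
ozh
hsyp
czvzs
bobld
ashy
sreee

Derivation:
Hunk 1: at line 7 remove [tcyuz,tfeju,sku] add [bobld] -> 11 lines: tak coddf cbtqw fuver qzf cvxp alfmz hkscw bobld ashy sreee
Hunk 2: at line 4 remove [cvxp] add [gjy,iqus,ajr] -> 13 lines: tak coddf cbtqw fuver qzf gjy iqus ajr alfmz hkscw bobld ashy sreee
Hunk 3: at line 4 remove [qzf,gjy] add [dbgr] -> 12 lines: tak coddf cbtqw fuver dbgr iqus ajr alfmz hkscw bobld ashy sreee
Hunk 4: at line 1 remove [coddf,cbtqw,fuver] add [jjxhq,lehq] -> 11 lines: tak jjxhq lehq dbgr iqus ajr alfmz hkscw bobld ashy sreee
Hunk 5: at line 5 remove [ajr,alfmz,hkscw] add [fhc] -> 9 lines: tak jjxhq lehq dbgr iqus fhc bobld ashy sreee
Hunk 6: at line 3 remove [iqus,fhc] add [ozh,hsyp,czvzs] -> 10 lines: tak jjxhq lehq dbgr ozh hsyp czvzs bobld ashy sreee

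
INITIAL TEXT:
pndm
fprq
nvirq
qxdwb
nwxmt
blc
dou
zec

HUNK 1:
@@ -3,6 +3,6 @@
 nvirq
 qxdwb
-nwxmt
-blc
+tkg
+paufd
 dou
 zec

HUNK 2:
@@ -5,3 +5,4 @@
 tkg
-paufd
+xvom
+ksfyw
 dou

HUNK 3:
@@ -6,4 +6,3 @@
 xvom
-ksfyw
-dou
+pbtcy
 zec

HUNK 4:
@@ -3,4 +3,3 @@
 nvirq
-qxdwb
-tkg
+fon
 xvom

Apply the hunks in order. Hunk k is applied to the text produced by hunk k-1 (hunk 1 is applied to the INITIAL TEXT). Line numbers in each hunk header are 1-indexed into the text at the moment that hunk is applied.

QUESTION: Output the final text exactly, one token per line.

Answer: pndm
fprq
nvirq
fon
xvom
pbtcy
zec

Derivation:
Hunk 1: at line 3 remove [nwxmt,blc] add [tkg,paufd] -> 8 lines: pndm fprq nvirq qxdwb tkg paufd dou zec
Hunk 2: at line 5 remove [paufd] add [xvom,ksfyw] -> 9 lines: pndm fprq nvirq qxdwb tkg xvom ksfyw dou zec
Hunk 3: at line 6 remove [ksfyw,dou] add [pbtcy] -> 8 lines: pndm fprq nvirq qxdwb tkg xvom pbtcy zec
Hunk 4: at line 3 remove [qxdwb,tkg] add [fon] -> 7 lines: pndm fprq nvirq fon xvom pbtcy zec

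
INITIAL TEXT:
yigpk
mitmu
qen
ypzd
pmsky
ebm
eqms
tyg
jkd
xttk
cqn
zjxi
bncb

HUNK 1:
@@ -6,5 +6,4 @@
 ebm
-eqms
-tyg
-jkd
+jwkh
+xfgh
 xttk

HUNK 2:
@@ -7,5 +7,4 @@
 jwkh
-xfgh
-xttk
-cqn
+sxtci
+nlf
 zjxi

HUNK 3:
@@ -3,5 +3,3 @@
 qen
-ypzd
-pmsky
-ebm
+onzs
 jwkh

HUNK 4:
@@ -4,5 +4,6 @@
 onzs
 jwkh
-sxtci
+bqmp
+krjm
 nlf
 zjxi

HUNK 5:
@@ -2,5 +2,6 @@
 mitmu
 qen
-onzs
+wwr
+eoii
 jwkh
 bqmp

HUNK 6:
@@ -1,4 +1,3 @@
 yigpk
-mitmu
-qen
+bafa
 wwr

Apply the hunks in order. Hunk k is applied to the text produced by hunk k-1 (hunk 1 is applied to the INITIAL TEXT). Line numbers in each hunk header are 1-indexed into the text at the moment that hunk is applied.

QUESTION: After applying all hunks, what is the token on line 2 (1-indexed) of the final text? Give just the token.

Answer: bafa

Derivation:
Hunk 1: at line 6 remove [eqms,tyg,jkd] add [jwkh,xfgh] -> 12 lines: yigpk mitmu qen ypzd pmsky ebm jwkh xfgh xttk cqn zjxi bncb
Hunk 2: at line 7 remove [xfgh,xttk,cqn] add [sxtci,nlf] -> 11 lines: yigpk mitmu qen ypzd pmsky ebm jwkh sxtci nlf zjxi bncb
Hunk 3: at line 3 remove [ypzd,pmsky,ebm] add [onzs] -> 9 lines: yigpk mitmu qen onzs jwkh sxtci nlf zjxi bncb
Hunk 4: at line 4 remove [sxtci] add [bqmp,krjm] -> 10 lines: yigpk mitmu qen onzs jwkh bqmp krjm nlf zjxi bncb
Hunk 5: at line 2 remove [onzs] add [wwr,eoii] -> 11 lines: yigpk mitmu qen wwr eoii jwkh bqmp krjm nlf zjxi bncb
Hunk 6: at line 1 remove [mitmu,qen] add [bafa] -> 10 lines: yigpk bafa wwr eoii jwkh bqmp krjm nlf zjxi bncb
Final line 2: bafa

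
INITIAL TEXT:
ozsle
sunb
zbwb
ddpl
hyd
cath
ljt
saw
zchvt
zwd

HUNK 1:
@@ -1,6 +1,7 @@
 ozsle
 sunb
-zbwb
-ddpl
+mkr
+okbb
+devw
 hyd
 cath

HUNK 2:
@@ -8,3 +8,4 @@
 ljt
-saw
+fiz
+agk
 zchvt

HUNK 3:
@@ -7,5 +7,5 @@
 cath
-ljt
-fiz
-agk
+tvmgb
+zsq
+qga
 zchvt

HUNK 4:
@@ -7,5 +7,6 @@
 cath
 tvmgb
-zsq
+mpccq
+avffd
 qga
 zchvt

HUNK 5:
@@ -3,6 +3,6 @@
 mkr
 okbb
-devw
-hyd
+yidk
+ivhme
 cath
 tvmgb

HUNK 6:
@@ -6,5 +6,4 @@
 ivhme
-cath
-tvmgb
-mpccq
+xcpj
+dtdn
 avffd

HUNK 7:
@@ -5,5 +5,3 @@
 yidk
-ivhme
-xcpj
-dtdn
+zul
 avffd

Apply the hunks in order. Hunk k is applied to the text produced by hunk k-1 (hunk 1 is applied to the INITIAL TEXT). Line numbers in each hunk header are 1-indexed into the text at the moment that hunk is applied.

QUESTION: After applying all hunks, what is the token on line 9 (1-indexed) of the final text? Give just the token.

Hunk 1: at line 1 remove [zbwb,ddpl] add [mkr,okbb,devw] -> 11 lines: ozsle sunb mkr okbb devw hyd cath ljt saw zchvt zwd
Hunk 2: at line 8 remove [saw] add [fiz,agk] -> 12 lines: ozsle sunb mkr okbb devw hyd cath ljt fiz agk zchvt zwd
Hunk 3: at line 7 remove [ljt,fiz,agk] add [tvmgb,zsq,qga] -> 12 lines: ozsle sunb mkr okbb devw hyd cath tvmgb zsq qga zchvt zwd
Hunk 4: at line 7 remove [zsq] add [mpccq,avffd] -> 13 lines: ozsle sunb mkr okbb devw hyd cath tvmgb mpccq avffd qga zchvt zwd
Hunk 5: at line 3 remove [devw,hyd] add [yidk,ivhme] -> 13 lines: ozsle sunb mkr okbb yidk ivhme cath tvmgb mpccq avffd qga zchvt zwd
Hunk 6: at line 6 remove [cath,tvmgb,mpccq] add [xcpj,dtdn] -> 12 lines: ozsle sunb mkr okbb yidk ivhme xcpj dtdn avffd qga zchvt zwd
Hunk 7: at line 5 remove [ivhme,xcpj,dtdn] add [zul] -> 10 lines: ozsle sunb mkr okbb yidk zul avffd qga zchvt zwd
Final line 9: zchvt

Answer: zchvt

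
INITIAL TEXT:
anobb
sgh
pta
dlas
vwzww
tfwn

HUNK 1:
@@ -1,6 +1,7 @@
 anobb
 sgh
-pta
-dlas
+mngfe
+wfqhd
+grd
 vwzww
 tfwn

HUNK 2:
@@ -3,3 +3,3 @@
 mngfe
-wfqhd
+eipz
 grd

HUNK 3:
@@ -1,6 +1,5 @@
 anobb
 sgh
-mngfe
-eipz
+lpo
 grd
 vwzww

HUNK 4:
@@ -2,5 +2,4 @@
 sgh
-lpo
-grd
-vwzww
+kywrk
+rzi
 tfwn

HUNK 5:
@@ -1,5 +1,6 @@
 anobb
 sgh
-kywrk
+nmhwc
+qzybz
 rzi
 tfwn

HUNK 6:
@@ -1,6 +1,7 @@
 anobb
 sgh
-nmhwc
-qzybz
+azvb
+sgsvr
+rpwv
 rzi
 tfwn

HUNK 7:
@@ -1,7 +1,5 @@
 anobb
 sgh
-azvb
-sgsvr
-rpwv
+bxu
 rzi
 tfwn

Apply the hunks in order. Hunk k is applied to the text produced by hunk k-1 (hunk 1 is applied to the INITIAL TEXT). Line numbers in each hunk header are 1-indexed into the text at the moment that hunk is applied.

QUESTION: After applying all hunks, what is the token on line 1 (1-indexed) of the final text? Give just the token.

Hunk 1: at line 1 remove [pta,dlas] add [mngfe,wfqhd,grd] -> 7 lines: anobb sgh mngfe wfqhd grd vwzww tfwn
Hunk 2: at line 3 remove [wfqhd] add [eipz] -> 7 lines: anobb sgh mngfe eipz grd vwzww tfwn
Hunk 3: at line 1 remove [mngfe,eipz] add [lpo] -> 6 lines: anobb sgh lpo grd vwzww tfwn
Hunk 4: at line 2 remove [lpo,grd,vwzww] add [kywrk,rzi] -> 5 lines: anobb sgh kywrk rzi tfwn
Hunk 5: at line 1 remove [kywrk] add [nmhwc,qzybz] -> 6 lines: anobb sgh nmhwc qzybz rzi tfwn
Hunk 6: at line 1 remove [nmhwc,qzybz] add [azvb,sgsvr,rpwv] -> 7 lines: anobb sgh azvb sgsvr rpwv rzi tfwn
Hunk 7: at line 1 remove [azvb,sgsvr,rpwv] add [bxu] -> 5 lines: anobb sgh bxu rzi tfwn
Final line 1: anobb

Answer: anobb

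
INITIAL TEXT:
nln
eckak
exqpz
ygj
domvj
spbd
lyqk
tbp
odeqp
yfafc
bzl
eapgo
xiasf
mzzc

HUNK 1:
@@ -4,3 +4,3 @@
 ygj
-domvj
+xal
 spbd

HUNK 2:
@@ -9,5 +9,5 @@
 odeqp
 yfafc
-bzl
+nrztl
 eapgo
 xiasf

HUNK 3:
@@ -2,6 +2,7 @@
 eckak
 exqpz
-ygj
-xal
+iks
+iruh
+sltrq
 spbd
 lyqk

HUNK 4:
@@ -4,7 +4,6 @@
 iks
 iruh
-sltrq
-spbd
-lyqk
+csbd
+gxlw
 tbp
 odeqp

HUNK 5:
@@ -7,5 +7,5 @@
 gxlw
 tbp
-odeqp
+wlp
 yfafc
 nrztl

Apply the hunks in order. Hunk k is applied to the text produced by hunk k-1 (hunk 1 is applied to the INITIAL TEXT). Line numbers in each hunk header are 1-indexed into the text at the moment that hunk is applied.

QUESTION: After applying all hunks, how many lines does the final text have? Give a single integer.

Hunk 1: at line 4 remove [domvj] add [xal] -> 14 lines: nln eckak exqpz ygj xal spbd lyqk tbp odeqp yfafc bzl eapgo xiasf mzzc
Hunk 2: at line 9 remove [bzl] add [nrztl] -> 14 lines: nln eckak exqpz ygj xal spbd lyqk tbp odeqp yfafc nrztl eapgo xiasf mzzc
Hunk 3: at line 2 remove [ygj,xal] add [iks,iruh,sltrq] -> 15 lines: nln eckak exqpz iks iruh sltrq spbd lyqk tbp odeqp yfafc nrztl eapgo xiasf mzzc
Hunk 4: at line 4 remove [sltrq,spbd,lyqk] add [csbd,gxlw] -> 14 lines: nln eckak exqpz iks iruh csbd gxlw tbp odeqp yfafc nrztl eapgo xiasf mzzc
Hunk 5: at line 7 remove [odeqp] add [wlp] -> 14 lines: nln eckak exqpz iks iruh csbd gxlw tbp wlp yfafc nrztl eapgo xiasf mzzc
Final line count: 14

Answer: 14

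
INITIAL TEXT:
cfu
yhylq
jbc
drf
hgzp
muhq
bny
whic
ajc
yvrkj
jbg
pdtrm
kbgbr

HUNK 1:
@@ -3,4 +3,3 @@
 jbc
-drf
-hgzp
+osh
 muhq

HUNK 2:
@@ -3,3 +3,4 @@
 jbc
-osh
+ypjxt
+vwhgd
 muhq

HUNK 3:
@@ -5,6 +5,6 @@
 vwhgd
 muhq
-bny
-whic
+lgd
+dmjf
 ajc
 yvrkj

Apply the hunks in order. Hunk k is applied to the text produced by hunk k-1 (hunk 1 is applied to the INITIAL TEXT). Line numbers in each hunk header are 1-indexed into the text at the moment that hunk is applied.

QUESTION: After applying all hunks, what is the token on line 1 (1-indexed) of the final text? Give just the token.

Hunk 1: at line 3 remove [drf,hgzp] add [osh] -> 12 lines: cfu yhylq jbc osh muhq bny whic ajc yvrkj jbg pdtrm kbgbr
Hunk 2: at line 3 remove [osh] add [ypjxt,vwhgd] -> 13 lines: cfu yhylq jbc ypjxt vwhgd muhq bny whic ajc yvrkj jbg pdtrm kbgbr
Hunk 3: at line 5 remove [bny,whic] add [lgd,dmjf] -> 13 lines: cfu yhylq jbc ypjxt vwhgd muhq lgd dmjf ajc yvrkj jbg pdtrm kbgbr
Final line 1: cfu

Answer: cfu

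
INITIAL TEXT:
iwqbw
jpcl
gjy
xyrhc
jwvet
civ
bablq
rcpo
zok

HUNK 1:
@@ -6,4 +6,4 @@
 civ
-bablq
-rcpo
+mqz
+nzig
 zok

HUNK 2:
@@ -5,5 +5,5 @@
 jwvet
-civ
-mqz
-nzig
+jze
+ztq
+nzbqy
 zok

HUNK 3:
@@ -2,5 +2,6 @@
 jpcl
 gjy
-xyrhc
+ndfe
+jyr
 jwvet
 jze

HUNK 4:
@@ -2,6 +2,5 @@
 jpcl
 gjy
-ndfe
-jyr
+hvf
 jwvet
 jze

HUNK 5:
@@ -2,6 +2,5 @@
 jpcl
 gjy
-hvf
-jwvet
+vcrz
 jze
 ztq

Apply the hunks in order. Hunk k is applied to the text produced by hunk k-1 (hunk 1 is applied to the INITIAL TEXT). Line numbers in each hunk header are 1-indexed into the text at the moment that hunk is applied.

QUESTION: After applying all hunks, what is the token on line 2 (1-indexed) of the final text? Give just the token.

Answer: jpcl

Derivation:
Hunk 1: at line 6 remove [bablq,rcpo] add [mqz,nzig] -> 9 lines: iwqbw jpcl gjy xyrhc jwvet civ mqz nzig zok
Hunk 2: at line 5 remove [civ,mqz,nzig] add [jze,ztq,nzbqy] -> 9 lines: iwqbw jpcl gjy xyrhc jwvet jze ztq nzbqy zok
Hunk 3: at line 2 remove [xyrhc] add [ndfe,jyr] -> 10 lines: iwqbw jpcl gjy ndfe jyr jwvet jze ztq nzbqy zok
Hunk 4: at line 2 remove [ndfe,jyr] add [hvf] -> 9 lines: iwqbw jpcl gjy hvf jwvet jze ztq nzbqy zok
Hunk 5: at line 2 remove [hvf,jwvet] add [vcrz] -> 8 lines: iwqbw jpcl gjy vcrz jze ztq nzbqy zok
Final line 2: jpcl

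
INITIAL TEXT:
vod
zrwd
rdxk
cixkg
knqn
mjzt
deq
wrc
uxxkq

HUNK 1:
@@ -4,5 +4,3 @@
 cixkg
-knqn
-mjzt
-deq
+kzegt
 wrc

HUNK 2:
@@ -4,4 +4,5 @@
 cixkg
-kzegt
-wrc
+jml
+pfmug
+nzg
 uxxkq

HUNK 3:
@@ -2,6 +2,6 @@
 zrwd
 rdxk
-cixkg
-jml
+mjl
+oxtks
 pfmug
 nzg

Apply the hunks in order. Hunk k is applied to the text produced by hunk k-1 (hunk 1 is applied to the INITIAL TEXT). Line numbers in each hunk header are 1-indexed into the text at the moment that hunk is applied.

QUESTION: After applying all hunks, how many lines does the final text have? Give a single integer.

Hunk 1: at line 4 remove [knqn,mjzt,deq] add [kzegt] -> 7 lines: vod zrwd rdxk cixkg kzegt wrc uxxkq
Hunk 2: at line 4 remove [kzegt,wrc] add [jml,pfmug,nzg] -> 8 lines: vod zrwd rdxk cixkg jml pfmug nzg uxxkq
Hunk 3: at line 2 remove [cixkg,jml] add [mjl,oxtks] -> 8 lines: vod zrwd rdxk mjl oxtks pfmug nzg uxxkq
Final line count: 8

Answer: 8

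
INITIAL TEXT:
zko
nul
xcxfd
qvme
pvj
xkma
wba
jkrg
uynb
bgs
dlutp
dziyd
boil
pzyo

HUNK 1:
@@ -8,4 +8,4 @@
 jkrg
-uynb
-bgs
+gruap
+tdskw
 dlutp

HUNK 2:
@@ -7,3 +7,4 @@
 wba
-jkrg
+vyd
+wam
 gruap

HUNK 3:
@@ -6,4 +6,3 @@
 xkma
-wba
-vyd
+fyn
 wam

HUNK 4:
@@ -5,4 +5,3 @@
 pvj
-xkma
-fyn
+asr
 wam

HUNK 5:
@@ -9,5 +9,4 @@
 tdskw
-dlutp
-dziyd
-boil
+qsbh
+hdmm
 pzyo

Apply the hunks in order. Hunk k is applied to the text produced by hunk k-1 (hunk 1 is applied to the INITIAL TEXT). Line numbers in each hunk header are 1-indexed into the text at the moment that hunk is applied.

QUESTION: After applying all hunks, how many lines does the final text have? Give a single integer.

Answer: 12

Derivation:
Hunk 1: at line 8 remove [uynb,bgs] add [gruap,tdskw] -> 14 lines: zko nul xcxfd qvme pvj xkma wba jkrg gruap tdskw dlutp dziyd boil pzyo
Hunk 2: at line 7 remove [jkrg] add [vyd,wam] -> 15 lines: zko nul xcxfd qvme pvj xkma wba vyd wam gruap tdskw dlutp dziyd boil pzyo
Hunk 3: at line 6 remove [wba,vyd] add [fyn] -> 14 lines: zko nul xcxfd qvme pvj xkma fyn wam gruap tdskw dlutp dziyd boil pzyo
Hunk 4: at line 5 remove [xkma,fyn] add [asr] -> 13 lines: zko nul xcxfd qvme pvj asr wam gruap tdskw dlutp dziyd boil pzyo
Hunk 5: at line 9 remove [dlutp,dziyd,boil] add [qsbh,hdmm] -> 12 lines: zko nul xcxfd qvme pvj asr wam gruap tdskw qsbh hdmm pzyo
Final line count: 12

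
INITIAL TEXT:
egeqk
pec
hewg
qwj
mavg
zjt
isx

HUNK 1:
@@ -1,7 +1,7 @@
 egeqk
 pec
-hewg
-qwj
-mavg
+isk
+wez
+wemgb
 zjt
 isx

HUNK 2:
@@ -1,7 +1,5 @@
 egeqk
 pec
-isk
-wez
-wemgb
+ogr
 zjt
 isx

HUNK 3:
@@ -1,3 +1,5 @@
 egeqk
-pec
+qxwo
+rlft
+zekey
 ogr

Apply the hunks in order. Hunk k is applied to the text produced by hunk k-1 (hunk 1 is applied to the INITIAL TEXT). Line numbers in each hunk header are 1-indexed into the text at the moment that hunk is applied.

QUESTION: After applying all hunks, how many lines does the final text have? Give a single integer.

Hunk 1: at line 1 remove [hewg,qwj,mavg] add [isk,wez,wemgb] -> 7 lines: egeqk pec isk wez wemgb zjt isx
Hunk 2: at line 1 remove [isk,wez,wemgb] add [ogr] -> 5 lines: egeqk pec ogr zjt isx
Hunk 3: at line 1 remove [pec] add [qxwo,rlft,zekey] -> 7 lines: egeqk qxwo rlft zekey ogr zjt isx
Final line count: 7

Answer: 7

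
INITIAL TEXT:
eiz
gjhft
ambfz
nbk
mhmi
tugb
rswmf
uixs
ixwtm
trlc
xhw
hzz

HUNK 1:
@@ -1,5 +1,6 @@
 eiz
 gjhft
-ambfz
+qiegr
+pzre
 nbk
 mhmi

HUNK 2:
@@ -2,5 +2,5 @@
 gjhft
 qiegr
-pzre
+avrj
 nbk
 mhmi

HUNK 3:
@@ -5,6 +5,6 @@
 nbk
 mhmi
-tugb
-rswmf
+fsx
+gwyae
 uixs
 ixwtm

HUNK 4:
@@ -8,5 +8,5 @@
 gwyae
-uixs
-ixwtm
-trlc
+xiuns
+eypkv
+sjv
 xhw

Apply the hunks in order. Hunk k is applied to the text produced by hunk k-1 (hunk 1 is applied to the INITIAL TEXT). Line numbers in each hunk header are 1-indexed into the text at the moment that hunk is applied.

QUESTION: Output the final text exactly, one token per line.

Answer: eiz
gjhft
qiegr
avrj
nbk
mhmi
fsx
gwyae
xiuns
eypkv
sjv
xhw
hzz

Derivation:
Hunk 1: at line 1 remove [ambfz] add [qiegr,pzre] -> 13 lines: eiz gjhft qiegr pzre nbk mhmi tugb rswmf uixs ixwtm trlc xhw hzz
Hunk 2: at line 2 remove [pzre] add [avrj] -> 13 lines: eiz gjhft qiegr avrj nbk mhmi tugb rswmf uixs ixwtm trlc xhw hzz
Hunk 3: at line 5 remove [tugb,rswmf] add [fsx,gwyae] -> 13 lines: eiz gjhft qiegr avrj nbk mhmi fsx gwyae uixs ixwtm trlc xhw hzz
Hunk 4: at line 8 remove [uixs,ixwtm,trlc] add [xiuns,eypkv,sjv] -> 13 lines: eiz gjhft qiegr avrj nbk mhmi fsx gwyae xiuns eypkv sjv xhw hzz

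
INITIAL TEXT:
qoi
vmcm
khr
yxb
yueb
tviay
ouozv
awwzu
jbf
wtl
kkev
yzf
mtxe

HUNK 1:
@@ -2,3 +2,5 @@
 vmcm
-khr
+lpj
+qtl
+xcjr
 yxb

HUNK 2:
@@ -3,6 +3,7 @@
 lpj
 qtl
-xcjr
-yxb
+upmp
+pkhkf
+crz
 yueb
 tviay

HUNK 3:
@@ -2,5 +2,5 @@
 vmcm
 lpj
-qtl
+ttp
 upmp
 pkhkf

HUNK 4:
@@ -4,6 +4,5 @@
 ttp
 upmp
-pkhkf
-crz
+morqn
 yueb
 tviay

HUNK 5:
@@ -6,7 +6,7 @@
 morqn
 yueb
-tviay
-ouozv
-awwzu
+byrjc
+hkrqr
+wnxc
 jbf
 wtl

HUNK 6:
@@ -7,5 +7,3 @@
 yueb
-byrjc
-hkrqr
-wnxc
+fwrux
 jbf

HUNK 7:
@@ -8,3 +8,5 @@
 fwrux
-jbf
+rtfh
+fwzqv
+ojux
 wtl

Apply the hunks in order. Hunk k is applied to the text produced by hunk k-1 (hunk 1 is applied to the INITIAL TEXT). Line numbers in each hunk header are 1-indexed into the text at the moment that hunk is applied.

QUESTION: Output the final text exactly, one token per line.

Hunk 1: at line 2 remove [khr] add [lpj,qtl,xcjr] -> 15 lines: qoi vmcm lpj qtl xcjr yxb yueb tviay ouozv awwzu jbf wtl kkev yzf mtxe
Hunk 2: at line 3 remove [xcjr,yxb] add [upmp,pkhkf,crz] -> 16 lines: qoi vmcm lpj qtl upmp pkhkf crz yueb tviay ouozv awwzu jbf wtl kkev yzf mtxe
Hunk 3: at line 2 remove [qtl] add [ttp] -> 16 lines: qoi vmcm lpj ttp upmp pkhkf crz yueb tviay ouozv awwzu jbf wtl kkev yzf mtxe
Hunk 4: at line 4 remove [pkhkf,crz] add [morqn] -> 15 lines: qoi vmcm lpj ttp upmp morqn yueb tviay ouozv awwzu jbf wtl kkev yzf mtxe
Hunk 5: at line 6 remove [tviay,ouozv,awwzu] add [byrjc,hkrqr,wnxc] -> 15 lines: qoi vmcm lpj ttp upmp morqn yueb byrjc hkrqr wnxc jbf wtl kkev yzf mtxe
Hunk 6: at line 7 remove [byrjc,hkrqr,wnxc] add [fwrux] -> 13 lines: qoi vmcm lpj ttp upmp morqn yueb fwrux jbf wtl kkev yzf mtxe
Hunk 7: at line 8 remove [jbf] add [rtfh,fwzqv,ojux] -> 15 lines: qoi vmcm lpj ttp upmp morqn yueb fwrux rtfh fwzqv ojux wtl kkev yzf mtxe

Answer: qoi
vmcm
lpj
ttp
upmp
morqn
yueb
fwrux
rtfh
fwzqv
ojux
wtl
kkev
yzf
mtxe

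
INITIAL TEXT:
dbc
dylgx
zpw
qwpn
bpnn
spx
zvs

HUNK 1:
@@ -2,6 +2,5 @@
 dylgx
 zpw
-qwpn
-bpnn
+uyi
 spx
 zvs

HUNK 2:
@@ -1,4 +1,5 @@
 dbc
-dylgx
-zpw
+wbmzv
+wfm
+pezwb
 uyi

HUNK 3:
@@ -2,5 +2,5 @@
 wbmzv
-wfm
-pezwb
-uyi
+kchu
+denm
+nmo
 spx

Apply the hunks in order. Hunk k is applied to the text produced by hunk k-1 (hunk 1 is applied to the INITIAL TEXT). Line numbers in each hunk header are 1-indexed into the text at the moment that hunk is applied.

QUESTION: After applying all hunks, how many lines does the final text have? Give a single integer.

Answer: 7

Derivation:
Hunk 1: at line 2 remove [qwpn,bpnn] add [uyi] -> 6 lines: dbc dylgx zpw uyi spx zvs
Hunk 2: at line 1 remove [dylgx,zpw] add [wbmzv,wfm,pezwb] -> 7 lines: dbc wbmzv wfm pezwb uyi spx zvs
Hunk 3: at line 2 remove [wfm,pezwb,uyi] add [kchu,denm,nmo] -> 7 lines: dbc wbmzv kchu denm nmo spx zvs
Final line count: 7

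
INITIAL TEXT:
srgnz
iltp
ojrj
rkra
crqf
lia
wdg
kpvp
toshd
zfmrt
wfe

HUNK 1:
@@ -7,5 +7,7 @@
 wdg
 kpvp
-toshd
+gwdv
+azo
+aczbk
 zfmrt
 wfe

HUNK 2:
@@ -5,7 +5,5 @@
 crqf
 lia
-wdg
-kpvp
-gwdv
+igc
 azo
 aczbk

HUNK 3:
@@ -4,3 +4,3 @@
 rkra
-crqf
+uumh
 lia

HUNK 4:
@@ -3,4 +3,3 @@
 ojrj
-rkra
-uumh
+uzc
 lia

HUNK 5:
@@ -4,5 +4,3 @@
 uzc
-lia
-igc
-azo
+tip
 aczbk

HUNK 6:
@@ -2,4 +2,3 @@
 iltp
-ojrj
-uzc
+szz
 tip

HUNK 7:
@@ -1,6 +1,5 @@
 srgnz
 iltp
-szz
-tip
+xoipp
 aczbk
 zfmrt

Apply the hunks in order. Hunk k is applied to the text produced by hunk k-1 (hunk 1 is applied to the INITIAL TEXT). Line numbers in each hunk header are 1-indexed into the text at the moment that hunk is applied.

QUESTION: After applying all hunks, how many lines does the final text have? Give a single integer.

Answer: 6

Derivation:
Hunk 1: at line 7 remove [toshd] add [gwdv,azo,aczbk] -> 13 lines: srgnz iltp ojrj rkra crqf lia wdg kpvp gwdv azo aczbk zfmrt wfe
Hunk 2: at line 5 remove [wdg,kpvp,gwdv] add [igc] -> 11 lines: srgnz iltp ojrj rkra crqf lia igc azo aczbk zfmrt wfe
Hunk 3: at line 4 remove [crqf] add [uumh] -> 11 lines: srgnz iltp ojrj rkra uumh lia igc azo aczbk zfmrt wfe
Hunk 4: at line 3 remove [rkra,uumh] add [uzc] -> 10 lines: srgnz iltp ojrj uzc lia igc azo aczbk zfmrt wfe
Hunk 5: at line 4 remove [lia,igc,azo] add [tip] -> 8 lines: srgnz iltp ojrj uzc tip aczbk zfmrt wfe
Hunk 6: at line 2 remove [ojrj,uzc] add [szz] -> 7 lines: srgnz iltp szz tip aczbk zfmrt wfe
Hunk 7: at line 1 remove [szz,tip] add [xoipp] -> 6 lines: srgnz iltp xoipp aczbk zfmrt wfe
Final line count: 6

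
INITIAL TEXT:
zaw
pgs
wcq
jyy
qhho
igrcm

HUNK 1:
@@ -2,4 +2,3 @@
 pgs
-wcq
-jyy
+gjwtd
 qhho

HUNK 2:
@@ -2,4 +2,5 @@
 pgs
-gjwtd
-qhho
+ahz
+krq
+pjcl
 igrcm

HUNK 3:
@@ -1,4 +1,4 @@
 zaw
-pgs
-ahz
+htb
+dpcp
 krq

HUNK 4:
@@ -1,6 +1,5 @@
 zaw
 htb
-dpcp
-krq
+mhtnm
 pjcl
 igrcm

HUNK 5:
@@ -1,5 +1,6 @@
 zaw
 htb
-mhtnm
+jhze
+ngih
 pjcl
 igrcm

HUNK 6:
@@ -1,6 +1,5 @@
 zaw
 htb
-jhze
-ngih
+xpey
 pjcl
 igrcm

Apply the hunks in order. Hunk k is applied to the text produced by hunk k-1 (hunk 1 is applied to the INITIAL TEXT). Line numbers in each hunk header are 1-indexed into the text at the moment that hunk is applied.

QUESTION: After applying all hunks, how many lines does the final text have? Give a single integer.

Answer: 5

Derivation:
Hunk 1: at line 2 remove [wcq,jyy] add [gjwtd] -> 5 lines: zaw pgs gjwtd qhho igrcm
Hunk 2: at line 2 remove [gjwtd,qhho] add [ahz,krq,pjcl] -> 6 lines: zaw pgs ahz krq pjcl igrcm
Hunk 3: at line 1 remove [pgs,ahz] add [htb,dpcp] -> 6 lines: zaw htb dpcp krq pjcl igrcm
Hunk 4: at line 1 remove [dpcp,krq] add [mhtnm] -> 5 lines: zaw htb mhtnm pjcl igrcm
Hunk 5: at line 1 remove [mhtnm] add [jhze,ngih] -> 6 lines: zaw htb jhze ngih pjcl igrcm
Hunk 6: at line 1 remove [jhze,ngih] add [xpey] -> 5 lines: zaw htb xpey pjcl igrcm
Final line count: 5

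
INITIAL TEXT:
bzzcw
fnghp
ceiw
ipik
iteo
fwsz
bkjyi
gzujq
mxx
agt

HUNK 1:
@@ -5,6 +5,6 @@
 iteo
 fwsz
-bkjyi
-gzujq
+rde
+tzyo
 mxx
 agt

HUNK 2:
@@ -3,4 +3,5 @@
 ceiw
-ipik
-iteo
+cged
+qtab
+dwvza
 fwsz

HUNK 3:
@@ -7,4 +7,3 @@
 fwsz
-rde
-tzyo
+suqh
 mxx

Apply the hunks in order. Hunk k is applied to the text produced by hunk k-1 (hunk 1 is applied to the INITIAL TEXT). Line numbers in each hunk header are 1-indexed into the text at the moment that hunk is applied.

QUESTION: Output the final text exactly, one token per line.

Answer: bzzcw
fnghp
ceiw
cged
qtab
dwvza
fwsz
suqh
mxx
agt

Derivation:
Hunk 1: at line 5 remove [bkjyi,gzujq] add [rde,tzyo] -> 10 lines: bzzcw fnghp ceiw ipik iteo fwsz rde tzyo mxx agt
Hunk 2: at line 3 remove [ipik,iteo] add [cged,qtab,dwvza] -> 11 lines: bzzcw fnghp ceiw cged qtab dwvza fwsz rde tzyo mxx agt
Hunk 3: at line 7 remove [rde,tzyo] add [suqh] -> 10 lines: bzzcw fnghp ceiw cged qtab dwvza fwsz suqh mxx agt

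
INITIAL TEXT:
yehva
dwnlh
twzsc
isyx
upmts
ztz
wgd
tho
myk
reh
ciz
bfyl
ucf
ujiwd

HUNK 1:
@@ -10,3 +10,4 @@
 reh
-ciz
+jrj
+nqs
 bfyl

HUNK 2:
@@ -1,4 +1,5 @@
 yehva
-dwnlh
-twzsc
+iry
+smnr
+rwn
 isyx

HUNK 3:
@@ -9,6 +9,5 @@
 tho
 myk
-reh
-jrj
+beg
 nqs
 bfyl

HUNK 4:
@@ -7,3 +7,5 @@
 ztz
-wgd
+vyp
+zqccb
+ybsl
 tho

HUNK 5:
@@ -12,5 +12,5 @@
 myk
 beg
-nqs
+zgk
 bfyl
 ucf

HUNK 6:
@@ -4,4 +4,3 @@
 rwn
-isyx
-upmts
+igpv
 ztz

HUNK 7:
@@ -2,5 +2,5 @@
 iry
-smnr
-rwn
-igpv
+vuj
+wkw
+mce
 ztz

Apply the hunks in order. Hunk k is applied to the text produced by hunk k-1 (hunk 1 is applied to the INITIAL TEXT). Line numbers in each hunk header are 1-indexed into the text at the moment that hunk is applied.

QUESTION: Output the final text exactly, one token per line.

Hunk 1: at line 10 remove [ciz] add [jrj,nqs] -> 15 lines: yehva dwnlh twzsc isyx upmts ztz wgd tho myk reh jrj nqs bfyl ucf ujiwd
Hunk 2: at line 1 remove [dwnlh,twzsc] add [iry,smnr,rwn] -> 16 lines: yehva iry smnr rwn isyx upmts ztz wgd tho myk reh jrj nqs bfyl ucf ujiwd
Hunk 3: at line 9 remove [reh,jrj] add [beg] -> 15 lines: yehva iry smnr rwn isyx upmts ztz wgd tho myk beg nqs bfyl ucf ujiwd
Hunk 4: at line 7 remove [wgd] add [vyp,zqccb,ybsl] -> 17 lines: yehva iry smnr rwn isyx upmts ztz vyp zqccb ybsl tho myk beg nqs bfyl ucf ujiwd
Hunk 5: at line 12 remove [nqs] add [zgk] -> 17 lines: yehva iry smnr rwn isyx upmts ztz vyp zqccb ybsl tho myk beg zgk bfyl ucf ujiwd
Hunk 6: at line 4 remove [isyx,upmts] add [igpv] -> 16 lines: yehva iry smnr rwn igpv ztz vyp zqccb ybsl tho myk beg zgk bfyl ucf ujiwd
Hunk 7: at line 2 remove [smnr,rwn,igpv] add [vuj,wkw,mce] -> 16 lines: yehva iry vuj wkw mce ztz vyp zqccb ybsl tho myk beg zgk bfyl ucf ujiwd

Answer: yehva
iry
vuj
wkw
mce
ztz
vyp
zqccb
ybsl
tho
myk
beg
zgk
bfyl
ucf
ujiwd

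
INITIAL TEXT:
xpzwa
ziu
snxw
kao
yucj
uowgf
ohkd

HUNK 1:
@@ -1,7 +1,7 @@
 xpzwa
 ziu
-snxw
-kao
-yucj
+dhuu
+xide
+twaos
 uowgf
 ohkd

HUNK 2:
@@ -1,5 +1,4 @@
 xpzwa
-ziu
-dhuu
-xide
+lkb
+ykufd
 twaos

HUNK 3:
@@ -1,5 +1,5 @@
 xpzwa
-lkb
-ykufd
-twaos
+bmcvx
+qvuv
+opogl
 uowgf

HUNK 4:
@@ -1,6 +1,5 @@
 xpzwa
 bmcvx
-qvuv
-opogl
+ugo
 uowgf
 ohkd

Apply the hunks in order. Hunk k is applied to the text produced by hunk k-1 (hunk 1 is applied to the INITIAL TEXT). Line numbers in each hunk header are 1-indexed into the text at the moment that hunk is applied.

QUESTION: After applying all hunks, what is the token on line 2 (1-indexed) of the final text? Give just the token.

Hunk 1: at line 1 remove [snxw,kao,yucj] add [dhuu,xide,twaos] -> 7 lines: xpzwa ziu dhuu xide twaos uowgf ohkd
Hunk 2: at line 1 remove [ziu,dhuu,xide] add [lkb,ykufd] -> 6 lines: xpzwa lkb ykufd twaos uowgf ohkd
Hunk 3: at line 1 remove [lkb,ykufd,twaos] add [bmcvx,qvuv,opogl] -> 6 lines: xpzwa bmcvx qvuv opogl uowgf ohkd
Hunk 4: at line 1 remove [qvuv,opogl] add [ugo] -> 5 lines: xpzwa bmcvx ugo uowgf ohkd
Final line 2: bmcvx

Answer: bmcvx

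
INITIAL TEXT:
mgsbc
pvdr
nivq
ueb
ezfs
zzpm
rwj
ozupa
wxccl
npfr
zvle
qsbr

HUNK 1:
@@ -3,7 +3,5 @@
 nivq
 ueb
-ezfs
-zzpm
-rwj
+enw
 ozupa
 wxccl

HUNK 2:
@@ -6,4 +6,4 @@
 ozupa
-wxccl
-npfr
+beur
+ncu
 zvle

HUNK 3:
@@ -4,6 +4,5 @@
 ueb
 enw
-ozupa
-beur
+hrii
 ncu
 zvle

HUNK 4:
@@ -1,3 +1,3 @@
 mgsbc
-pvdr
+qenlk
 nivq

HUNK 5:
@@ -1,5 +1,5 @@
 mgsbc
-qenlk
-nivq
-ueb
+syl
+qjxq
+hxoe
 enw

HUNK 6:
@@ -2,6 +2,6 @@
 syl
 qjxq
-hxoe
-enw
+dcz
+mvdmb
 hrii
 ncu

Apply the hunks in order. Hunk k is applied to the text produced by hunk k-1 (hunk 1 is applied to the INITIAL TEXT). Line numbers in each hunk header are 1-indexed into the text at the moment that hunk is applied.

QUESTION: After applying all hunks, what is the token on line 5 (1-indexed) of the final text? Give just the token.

Hunk 1: at line 3 remove [ezfs,zzpm,rwj] add [enw] -> 10 lines: mgsbc pvdr nivq ueb enw ozupa wxccl npfr zvle qsbr
Hunk 2: at line 6 remove [wxccl,npfr] add [beur,ncu] -> 10 lines: mgsbc pvdr nivq ueb enw ozupa beur ncu zvle qsbr
Hunk 3: at line 4 remove [ozupa,beur] add [hrii] -> 9 lines: mgsbc pvdr nivq ueb enw hrii ncu zvle qsbr
Hunk 4: at line 1 remove [pvdr] add [qenlk] -> 9 lines: mgsbc qenlk nivq ueb enw hrii ncu zvle qsbr
Hunk 5: at line 1 remove [qenlk,nivq,ueb] add [syl,qjxq,hxoe] -> 9 lines: mgsbc syl qjxq hxoe enw hrii ncu zvle qsbr
Hunk 6: at line 2 remove [hxoe,enw] add [dcz,mvdmb] -> 9 lines: mgsbc syl qjxq dcz mvdmb hrii ncu zvle qsbr
Final line 5: mvdmb

Answer: mvdmb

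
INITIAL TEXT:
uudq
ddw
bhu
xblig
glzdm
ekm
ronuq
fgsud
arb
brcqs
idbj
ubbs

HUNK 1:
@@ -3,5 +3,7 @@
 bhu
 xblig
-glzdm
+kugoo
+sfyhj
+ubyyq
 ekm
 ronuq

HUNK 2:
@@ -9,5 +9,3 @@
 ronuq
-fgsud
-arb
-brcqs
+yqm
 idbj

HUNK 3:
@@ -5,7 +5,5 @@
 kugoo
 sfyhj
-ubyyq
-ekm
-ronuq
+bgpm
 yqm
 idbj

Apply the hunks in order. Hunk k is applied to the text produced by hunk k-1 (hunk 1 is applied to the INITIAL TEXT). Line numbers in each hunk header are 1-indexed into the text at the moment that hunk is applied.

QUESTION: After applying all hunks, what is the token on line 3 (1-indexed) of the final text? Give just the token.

Hunk 1: at line 3 remove [glzdm] add [kugoo,sfyhj,ubyyq] -> 14 lines: uudq ddw bhu xblig kugoo sfyhj ubyyq ekm ronuq fgsud arb brcqs idbj ubbs
Hunk 2: at line 9 remove [fgsud,arb,brcqs] add [yqm] -> 12 lines: uudq ddw bhu xblig kugoo sfyhj ubyyq ekm ronuq yqm idbj ubbs
Hunk 3: at line 5 remove [ubyyq,ekm,ronuq] add [bgpm] -> 10 lines: uudq ddw bhu xblig kugoo sfyhj bgpm yqm idbj ubbs
Final line 3: bhu

Answer: bhu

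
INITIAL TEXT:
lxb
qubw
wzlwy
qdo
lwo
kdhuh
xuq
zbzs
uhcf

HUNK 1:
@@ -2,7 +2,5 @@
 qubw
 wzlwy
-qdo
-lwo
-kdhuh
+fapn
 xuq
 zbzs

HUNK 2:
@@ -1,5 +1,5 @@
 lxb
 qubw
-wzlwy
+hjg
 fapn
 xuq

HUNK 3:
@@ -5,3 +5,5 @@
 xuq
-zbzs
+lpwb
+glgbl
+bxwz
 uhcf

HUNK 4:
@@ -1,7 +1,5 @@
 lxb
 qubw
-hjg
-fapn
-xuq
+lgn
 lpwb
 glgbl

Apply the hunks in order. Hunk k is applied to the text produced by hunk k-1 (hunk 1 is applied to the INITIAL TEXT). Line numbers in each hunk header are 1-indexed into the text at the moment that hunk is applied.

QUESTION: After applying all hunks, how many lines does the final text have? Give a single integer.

Answer: 7

Derivation:
Hunk 1: at line 2 remove [qdo,lwo,kdhuh] add [fapn] -> 7 lines: lxb qubw wzlwy fapn xuq zbzs uhcf
Hunk 2: at line 1 remove [wzlwy] add [hjg] -> 7 lines: lxb qubw hjg fapn xuq zbzs uhcf
Hunk 3: at line 5 remove [zbzs] add [lpwb,glgbl,bxwz] -> 9 lines: lxb qubw hjg fapn xuq lpwb glgbl bxwz uhcf
Hunk 4: at line 1 remove [hjg,fapn,xuq] add [lgn] -> 7 lines: lxb qubw lgn lpwb glgbl bxwz uhcf
Final line count: 7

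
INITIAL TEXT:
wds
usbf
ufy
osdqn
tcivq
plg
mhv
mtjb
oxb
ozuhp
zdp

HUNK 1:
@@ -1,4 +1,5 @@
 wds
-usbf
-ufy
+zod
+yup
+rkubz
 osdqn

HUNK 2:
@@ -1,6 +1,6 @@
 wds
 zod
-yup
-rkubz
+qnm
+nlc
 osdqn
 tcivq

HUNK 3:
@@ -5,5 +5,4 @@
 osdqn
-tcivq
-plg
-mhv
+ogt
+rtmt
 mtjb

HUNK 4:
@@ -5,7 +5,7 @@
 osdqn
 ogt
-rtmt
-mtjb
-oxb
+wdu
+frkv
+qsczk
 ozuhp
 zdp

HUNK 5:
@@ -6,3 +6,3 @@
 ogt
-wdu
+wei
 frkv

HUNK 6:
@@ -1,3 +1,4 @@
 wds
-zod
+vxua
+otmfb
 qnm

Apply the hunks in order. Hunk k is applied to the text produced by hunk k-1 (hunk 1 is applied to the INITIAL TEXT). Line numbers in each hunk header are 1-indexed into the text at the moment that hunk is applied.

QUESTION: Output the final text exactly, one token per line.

Answer: wds
vxua
otmfb
qnm
nlc
osdqn
ogt
wei
frkv
qsczk
ozuhp
zdp

Derivation:
Hunk 1: at line 1 remove [usbf,ufy] add [zod,yup,rkubz] -> 12 lines: wds zod yup rkubz osdqn tcivq plg mhv mtjb oxb ozuhp zdp
Hunk 2: at line 1 remove [yup,rkubz] add [qnm,nlc] -> 12 lines: wds zod qnm nlc osdqn tcivq plg mhv mtjb oxb ozuhp zdp
Hunk 3: at line 5 remove [tcivq,plg,mhv] add [ogt,rtmt] -> 11 lines: wds zod qnm nlc osdqn ogt rtmt mtjb oxb ozuhp zdp
Hunk 4: at line 5 remove [rtmt,mtjb,oxb] add [wdu,frkv,qsczk] -> 11 lines: wds zod qnm nlc osdqn ogt wdu frkv qsczk ozuhp zdp
Hunk 5: at line 6 remove [wdu] add [wei] -> 11 lines: wds zod qnm nlc osdqn ogt wei frkv qsczk ozuhp zdp
Hunk 6: at line 1 remove [zod] add [vxua,otmfb] -> 12 lines: wds vxua otmfb qnm nlc osdqn ogt wei frkv qsczk ozuhp zdp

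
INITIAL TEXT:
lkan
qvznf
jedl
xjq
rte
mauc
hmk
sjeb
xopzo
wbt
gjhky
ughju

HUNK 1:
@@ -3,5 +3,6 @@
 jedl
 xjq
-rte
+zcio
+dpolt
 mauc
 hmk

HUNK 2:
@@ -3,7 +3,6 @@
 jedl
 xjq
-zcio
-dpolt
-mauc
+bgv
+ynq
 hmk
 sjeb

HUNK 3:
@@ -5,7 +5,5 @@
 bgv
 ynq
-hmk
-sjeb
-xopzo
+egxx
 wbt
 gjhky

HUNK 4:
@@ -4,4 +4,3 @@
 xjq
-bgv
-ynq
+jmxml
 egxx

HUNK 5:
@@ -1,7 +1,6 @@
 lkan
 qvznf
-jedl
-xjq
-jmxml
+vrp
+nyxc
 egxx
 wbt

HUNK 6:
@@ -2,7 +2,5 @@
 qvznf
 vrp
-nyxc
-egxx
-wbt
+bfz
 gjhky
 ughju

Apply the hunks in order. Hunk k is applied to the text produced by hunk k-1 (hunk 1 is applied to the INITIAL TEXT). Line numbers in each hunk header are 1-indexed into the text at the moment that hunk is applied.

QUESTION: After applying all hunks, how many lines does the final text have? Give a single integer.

Hunk 1: at line 3 remove [rte] add [zcio,dpolt] -> 13 lines: lkan qvznf jedl xjq zcio dpolt mauc hmk sjeb xopzo wbt gjhky ughju
Hunk 2: at line 3 remove [zcio,dpolt,mauc] add [bgv,ynq] -> 12 lines: lkan qvznf jedl xjq bgv ynq hmk sjeb xopzo wbt gjhky ughju
Hunk 3: at line 5 remove [hmk,sjeb,xopzo] add [egxx] -> 10 lines: lkan qvznf jedl xjq bgv ynq egxx wbt gjhky ughju
Hunk 4: at line 4 remove [bgv,ynq] add [jmxml] -> 9 lines: lkan qvznf jedl xjq jmxml egxx wbt gjhky ughju
Hunk 5: at line 1 remove [jedl,xjq,jmxml] add [vrp,nyxc] -> 8 lines: lkan qvznf vrp nyxc egxx wbt gjhky ughju
Hunk 6: at line 2 remove [nyxc,egxx,wbt] add [bfz] -> 6 lines: lkan qvznf vrp bfz gjhky ughju
Final line count: 6

Answer: 6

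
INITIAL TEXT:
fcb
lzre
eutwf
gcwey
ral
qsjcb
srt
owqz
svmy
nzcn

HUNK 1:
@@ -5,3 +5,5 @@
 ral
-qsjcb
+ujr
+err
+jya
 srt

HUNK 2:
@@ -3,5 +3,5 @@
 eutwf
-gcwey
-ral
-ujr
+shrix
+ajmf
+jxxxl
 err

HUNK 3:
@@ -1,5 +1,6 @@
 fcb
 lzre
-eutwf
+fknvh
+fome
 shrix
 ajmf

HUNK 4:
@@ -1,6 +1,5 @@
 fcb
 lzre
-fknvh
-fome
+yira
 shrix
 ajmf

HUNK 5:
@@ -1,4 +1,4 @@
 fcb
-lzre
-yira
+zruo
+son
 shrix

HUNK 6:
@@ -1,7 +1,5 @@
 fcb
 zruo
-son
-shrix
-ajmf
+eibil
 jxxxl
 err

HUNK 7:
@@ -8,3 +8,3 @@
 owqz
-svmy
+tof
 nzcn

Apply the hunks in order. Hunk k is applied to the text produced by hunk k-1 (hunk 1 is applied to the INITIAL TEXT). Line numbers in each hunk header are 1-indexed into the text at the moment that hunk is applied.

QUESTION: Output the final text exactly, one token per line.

Hunk 1: at line 5 remove [qsjcb] add [ujr,err,jya] -> 12 lines: fcb lzre eutwf gcwey ral ujr err jya srt owqz svmy nzcn
Hunk 2: at line 3 remove [gcwey,ral,ujr] add [shrix,ajmf,jxxxl] -> 12 lines: fcb lzre eutwf shrix ajmf jxxxl err jya srt owqz svmy nzcn
Hunk 3: at line 1 remove [eutwf] add [fknvh,fome] -> 13 lines: fcb lzre fknvh fome shrix ajmf jxxxl err jya srt owqz svmy nzcn
Hunk 4: at line 1 remove [fknvh,fome] add [yira] -> 12 lines: fcb lzre yira shrix ajmf jxxxl err jya srt owqz svmy nzcn
Hunk 5: at line 1 remove [lzre,yira] add [zruo,son] -> 12 lines: fcb zruo son shrix ajmf jxxxl err jya srt owqz svmy nzcn
Hunk 6: at line 1 remove [son,shrix,ajmf] add [eibil] -> 10 lines: fcb zruo eibil jxxxl err jya srt owqz svmy nzcn
Hunk 7: at line 8 remove [svmy] add [tof] -> 10 lines: fcb zruo eibil jxxxl err jya srt owqz tof nzcn

Answer: fcb
zruo
eibil
jxxxl
err
jya
srt
owqz
tof
nzcn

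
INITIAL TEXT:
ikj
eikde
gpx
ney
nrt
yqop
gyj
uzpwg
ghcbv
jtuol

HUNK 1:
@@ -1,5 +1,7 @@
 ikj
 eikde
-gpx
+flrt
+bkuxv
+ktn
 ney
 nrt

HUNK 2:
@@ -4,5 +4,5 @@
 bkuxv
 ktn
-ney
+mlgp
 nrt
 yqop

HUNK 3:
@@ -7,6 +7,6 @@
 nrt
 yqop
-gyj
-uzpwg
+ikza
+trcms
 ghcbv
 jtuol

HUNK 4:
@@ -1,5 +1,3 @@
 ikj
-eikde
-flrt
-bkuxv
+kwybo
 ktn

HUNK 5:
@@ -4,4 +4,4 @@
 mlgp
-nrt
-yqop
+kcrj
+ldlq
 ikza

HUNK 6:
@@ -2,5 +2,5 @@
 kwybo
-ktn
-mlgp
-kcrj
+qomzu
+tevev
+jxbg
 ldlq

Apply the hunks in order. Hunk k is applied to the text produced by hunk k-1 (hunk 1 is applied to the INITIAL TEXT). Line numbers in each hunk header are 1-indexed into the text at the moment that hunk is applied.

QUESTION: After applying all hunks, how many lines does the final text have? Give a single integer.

Hunk 1: at line 1 remove [gpx] add [flrt,bkuxv,ktn] -> 12 lines: ikj eikde flrt bkuxv ktn ney nrt yqop gyj uzpwg ghcbv jtuol
Hunk 2: at line 4 remove [ney] add [mlgp] -> 12 lines: ikj eikde flrt bkuxv ktn mlgp nrt yqop gyj uzpwg ghcbv jtuol
Hunk 3: at line 7 remove [gyj,uzpwg] add [ikza,trcms] -> 12 lines: ikj eikde flrt bkuxv ktn mlgp nrt yqop ikza trcms ghcbv jtuol
Hunk 4: at line 1 remove [eikde,flrt,bkuxv] add [kwybo] -> 10 lines: ikj kwybo ktn mlgp nrt yqop ikza trcms ghcbv jtuol
Hunk 5: at line 4 remove [nrt,yqop] add [kcrj,ldlq] -> 10 lines: ikj kwybo ktn mlgp kcrj ldlq ikza trcms ghcbv jtuol
Hunk 6: at line 2 remove [ktn,mlgp,kcrj] add [qomzu,tevev,jxbg] -> 10 lines: ikj kwybo qomzu tevev jxbg ldlq ikza trcms ghcbv jtuol
Final line count: 10

Answer: 10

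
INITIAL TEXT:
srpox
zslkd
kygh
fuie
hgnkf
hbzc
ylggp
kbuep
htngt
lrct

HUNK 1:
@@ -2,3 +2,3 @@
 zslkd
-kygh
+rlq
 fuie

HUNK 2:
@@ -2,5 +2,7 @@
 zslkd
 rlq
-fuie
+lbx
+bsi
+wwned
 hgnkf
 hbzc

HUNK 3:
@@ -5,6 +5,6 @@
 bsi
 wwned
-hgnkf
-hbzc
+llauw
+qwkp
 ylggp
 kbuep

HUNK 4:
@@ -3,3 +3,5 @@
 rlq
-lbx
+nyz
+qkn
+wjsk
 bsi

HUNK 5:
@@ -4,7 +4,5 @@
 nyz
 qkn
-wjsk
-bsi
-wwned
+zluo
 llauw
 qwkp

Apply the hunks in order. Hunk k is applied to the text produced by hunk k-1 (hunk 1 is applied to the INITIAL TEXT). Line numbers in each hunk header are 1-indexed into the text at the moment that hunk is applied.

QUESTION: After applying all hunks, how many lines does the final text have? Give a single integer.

Answer: 12

Derivation:
Hunk 1: at line 2 remove [kygh] add [rlq] -> 10 lines: srpox zslkd rlq fuie hgnkf hbzc ylggp kbuep htngt lrct
Hunk 2: at line 2 remove [fuie] add [lbx,bsi,wwned] -> 12 lines: srpox zslkd rlq lbx bsi wwned hgnkf hbzc ylggp kbuep htngt lrct
Hunk 3: at line 5 remove [hgnkf,hbzc] add [llauw,qwkp] -> 12 lines: srpox zslkd rlq lbx bsi wwned llauw qwkp ylggp kbuep htngt lrct
Hunk 4: at line 3 remove [lbx] add [nyz,qkn,wjsk] -> 14 lines: srpox zslkd rlq nyz qkn wjsk bsi wwned llauw qwkp ylggp kbuep htngt lrct
Hunk 5: at line 4 remove [wjsk,bsi,wwned] add [zluo] -> 12 lines: srpox zslkd rlq nyz qkn zluo llauw qwkp ylggp kbuep htngt lrct
Final line count: 12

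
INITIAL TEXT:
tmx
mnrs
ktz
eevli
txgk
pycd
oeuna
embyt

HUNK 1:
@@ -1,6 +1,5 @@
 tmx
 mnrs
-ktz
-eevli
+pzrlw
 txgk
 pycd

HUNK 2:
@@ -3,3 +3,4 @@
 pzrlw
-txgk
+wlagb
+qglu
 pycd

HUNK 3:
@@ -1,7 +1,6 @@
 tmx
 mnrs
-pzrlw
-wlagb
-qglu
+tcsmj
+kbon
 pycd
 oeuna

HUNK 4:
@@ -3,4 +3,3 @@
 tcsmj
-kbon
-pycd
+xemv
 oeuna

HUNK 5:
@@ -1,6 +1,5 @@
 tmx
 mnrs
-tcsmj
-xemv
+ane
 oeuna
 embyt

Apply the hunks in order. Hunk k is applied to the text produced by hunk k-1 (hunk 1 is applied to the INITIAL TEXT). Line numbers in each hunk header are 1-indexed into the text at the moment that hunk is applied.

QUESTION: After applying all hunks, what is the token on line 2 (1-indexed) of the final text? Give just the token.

Answer: mnrs

Derivation:
Hunk 1: at line 1 remove [ktz,eevli] add [pzrlw] -> 7 lines: tmx mnrs pzrlw txgk pycd oeuna embyt
Hunk 2: at line 3 remove [txgk] add [wlagb,qglu] -> 8 lines: tmx mnrs pzrlw wlagb qglu pycd oeuna embyt
Hunk 3: at line 1 remove [pzrlw,wlagb,qglu] add [tcsmj,kbon] -> 7 lines: tmx mnrs tcsmj kbon pycd oeuna embyt
Hunk 4: at line 3 remove [kbon,pycd] add [xemv] -> 6 lines: tmx mnrs tcsmj xemv oeuna embyt
Hunk 5: at line 1 remove [tcsmj,xemv] add [ane] -> 5 lines: tmx mnrs ane oeuna embyt
Final line 2: mnrs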